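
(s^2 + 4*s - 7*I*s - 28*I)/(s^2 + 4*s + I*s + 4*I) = (s - 7*I)/(s + I)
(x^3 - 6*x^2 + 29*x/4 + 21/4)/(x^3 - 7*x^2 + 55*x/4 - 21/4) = (2*x + 1)/(2*x - 1)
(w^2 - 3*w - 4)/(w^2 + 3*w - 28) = (w + 1)/(w + 7)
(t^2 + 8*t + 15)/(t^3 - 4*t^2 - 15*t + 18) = (t + 5)/(t^2 - 7*t + 6)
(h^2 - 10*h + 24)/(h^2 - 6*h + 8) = (h - 6)/(h - 2)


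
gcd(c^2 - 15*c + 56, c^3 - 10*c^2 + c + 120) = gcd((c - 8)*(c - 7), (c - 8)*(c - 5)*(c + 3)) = c - 8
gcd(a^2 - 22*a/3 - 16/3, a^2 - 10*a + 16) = a - 8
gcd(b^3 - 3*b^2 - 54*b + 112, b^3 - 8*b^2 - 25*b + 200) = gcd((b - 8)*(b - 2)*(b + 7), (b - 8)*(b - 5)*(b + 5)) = b - 8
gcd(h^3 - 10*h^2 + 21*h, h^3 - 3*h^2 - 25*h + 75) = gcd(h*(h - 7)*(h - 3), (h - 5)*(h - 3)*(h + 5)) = h - 3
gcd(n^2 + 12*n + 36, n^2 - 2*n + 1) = 1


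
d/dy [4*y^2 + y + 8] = 8*y + 1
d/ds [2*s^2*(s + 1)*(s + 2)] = 2*s*(4*s^2 + 9*s + 4)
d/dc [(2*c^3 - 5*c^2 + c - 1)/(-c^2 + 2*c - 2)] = c*(-2*c^3 + 8*c^2 - 21*c + 18)/(c^4 - 4*c^3 + 8*c^2 - 8*c + 4)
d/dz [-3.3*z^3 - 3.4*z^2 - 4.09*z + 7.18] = -9.9*z^2 - 6.8*z - 4.09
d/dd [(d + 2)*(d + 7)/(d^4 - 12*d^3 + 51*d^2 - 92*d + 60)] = (-2*d^4 - 19*d^3 + 122*d^2 + 197*d - 914)/(d^7 - 22*d^6 + 202*d^5 - 1004*d^4 + 2921*d^3 - 4982*d^2 + 4620*d - 1800)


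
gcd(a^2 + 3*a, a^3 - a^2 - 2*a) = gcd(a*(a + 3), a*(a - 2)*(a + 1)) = a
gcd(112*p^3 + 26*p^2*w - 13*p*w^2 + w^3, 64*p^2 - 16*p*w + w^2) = 8*p - w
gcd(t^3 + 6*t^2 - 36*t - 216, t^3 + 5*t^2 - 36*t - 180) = t^2 - 36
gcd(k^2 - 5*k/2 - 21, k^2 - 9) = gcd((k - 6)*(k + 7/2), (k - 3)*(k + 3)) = 1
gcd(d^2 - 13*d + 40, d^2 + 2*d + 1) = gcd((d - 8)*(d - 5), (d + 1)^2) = 1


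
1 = 1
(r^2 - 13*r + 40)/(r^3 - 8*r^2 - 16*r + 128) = (r - 5)/(r^2 - 16)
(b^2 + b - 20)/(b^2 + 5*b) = (b - 4)/b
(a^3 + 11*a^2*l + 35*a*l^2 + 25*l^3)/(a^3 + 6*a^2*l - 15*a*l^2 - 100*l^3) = (a + l)/(a - 4*l)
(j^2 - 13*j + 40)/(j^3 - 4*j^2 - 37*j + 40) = (j - 5)/(j^2 + 4*j - 5)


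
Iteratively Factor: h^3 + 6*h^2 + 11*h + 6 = (h + 2)*(h^2 + 4*h + 3) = (h + 1)*(h + 2)*(h + 3)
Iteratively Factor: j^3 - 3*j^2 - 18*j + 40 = (j - 2)*(j^2 - j - 20) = (j - 2)*(j + 4)*(j - 5)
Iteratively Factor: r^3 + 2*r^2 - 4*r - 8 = (r + 2)*(r^2 - 4) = (r - 2)*(r + 2)*(r + 2)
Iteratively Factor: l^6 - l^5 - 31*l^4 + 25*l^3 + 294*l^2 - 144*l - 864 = (l - 3)*(l^5 + 2*l^4 - 25*l^3 - 50*l^2 + 144*l + 288) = (l - 4)*(l - 3)*(l^4 + 6*l^3 - l^2 - 54*l - 72) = (l - 4)*(l - 3)*(l + 2)*(l^3 + 4*l^2 - 9*l - 36) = (l - 4)*(l - 3)*(l + 2)*(l + 4)*(l^2 - 9) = (l - 4)*(l - 3)^2*(l + 2)*(l + 4)*(l + 3)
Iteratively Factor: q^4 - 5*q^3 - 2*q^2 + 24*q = (q - 3)*(q^3 - 2*q^2 - 8*q) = q*(q - 3)*(q^2 - 2*q - 8) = q*(q - 4)*(q - 3)*(q + 2)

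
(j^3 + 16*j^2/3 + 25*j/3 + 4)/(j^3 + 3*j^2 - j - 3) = (j + 4/3)/(j - 1)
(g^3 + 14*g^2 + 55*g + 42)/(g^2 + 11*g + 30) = (g^2 + 8*g + 7)/(g + 5)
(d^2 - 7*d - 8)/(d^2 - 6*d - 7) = (d - 8)/(d - 7)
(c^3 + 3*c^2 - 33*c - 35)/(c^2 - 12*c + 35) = (c^2 + 8*c + 7)/(c - 7)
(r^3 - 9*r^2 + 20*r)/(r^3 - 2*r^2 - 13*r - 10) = r*(r - 4)/(r^2 + 3*r + 2)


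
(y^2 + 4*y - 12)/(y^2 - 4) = (y + 6)/(y + 2)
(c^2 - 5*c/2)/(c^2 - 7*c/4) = 2*(2*c - 5)/(4*c - 7)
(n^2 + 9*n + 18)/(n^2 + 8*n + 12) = (n + 3)/(n + 2)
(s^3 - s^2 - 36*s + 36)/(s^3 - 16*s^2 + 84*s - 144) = (s^2 + 5*s - 6)/(s^2 - 10*s + 24)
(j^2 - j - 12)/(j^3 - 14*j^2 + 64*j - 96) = (j + 3)/(j^2 - 10*j + 24)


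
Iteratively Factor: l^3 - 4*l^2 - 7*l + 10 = (l - 5)*(l^2 + l - 2) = (l - 5)*(l + 2)*(l - 1)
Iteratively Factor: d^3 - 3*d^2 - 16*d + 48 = (d - 4)*(d^2 + d - 12) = (d - 4)*(d - 3)*(d + 4)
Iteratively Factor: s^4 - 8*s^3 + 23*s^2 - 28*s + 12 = (s - 3)*(s^3 - 5*s^2 + 8*s - 4) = (s - 3)*(s - 2)*(s^2 - 3*s + 2) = (s - 3)*(s - 2)*(s - 1)*(s - 2)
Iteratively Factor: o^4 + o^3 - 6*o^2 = (o)*(o^3 + o^2 - 6*o) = o*(o + 3)*(o^2 - 2*o) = o*(o - 2)*(o + 3)*(o)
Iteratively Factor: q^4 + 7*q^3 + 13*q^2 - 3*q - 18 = (q + 2)*(q^3 + 5*q^2 + 3*q - 9) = (q + 2)*(q + 3)*(q^2 + 2*q - 3) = (q - 1)*(q + 2)*(q + 3)*(q + 3)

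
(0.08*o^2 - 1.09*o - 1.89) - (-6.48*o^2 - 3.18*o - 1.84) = 6.56*o^2 + 2.09*o - 0.0499999999999998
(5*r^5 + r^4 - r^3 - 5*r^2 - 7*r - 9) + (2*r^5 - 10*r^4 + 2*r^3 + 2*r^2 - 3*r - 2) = 7*r^5 - 9*r^4 + r^3 - 3*r^2 - 10*r - 11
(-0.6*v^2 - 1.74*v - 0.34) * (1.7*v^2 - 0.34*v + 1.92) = -1.02*v^4 - 2.754*v^3 - 1.1384*v^2 - 3.2252*v - 0.6528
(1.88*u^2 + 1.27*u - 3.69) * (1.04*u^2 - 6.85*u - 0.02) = 1.9552*u^4 - 11.5572*u^3 - 12.5747*u^2 + 25.2511*u + 0.0738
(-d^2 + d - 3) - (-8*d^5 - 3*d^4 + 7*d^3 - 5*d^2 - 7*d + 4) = 8*d^5 + 3*d^4 - 7*d^3 + 4*d^2 + 8*d - 7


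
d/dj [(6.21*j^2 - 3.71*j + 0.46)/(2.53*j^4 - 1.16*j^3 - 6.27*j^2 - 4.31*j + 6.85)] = (-31.4226*j^5 + 35.3625*j^4 - 13.2624*j^3 - 48.426*j^2 + 90.8454*j - 23.4309)/(6.4009*j^8 - 5.8696*j^7 - 30.3806*j^6 - 7.2622*j^5 + 83.9731*j^4 + 38.1554*j^3 - 67.3229*j^2 - 59.047*j + 46.9225)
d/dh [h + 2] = 1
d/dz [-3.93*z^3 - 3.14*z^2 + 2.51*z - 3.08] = -11.79*z^2 - 6.28*z + 2.51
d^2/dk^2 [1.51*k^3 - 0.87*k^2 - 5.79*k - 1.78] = 9.06*k - 1.74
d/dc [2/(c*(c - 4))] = 4*(2 - c)/(c^2*(c^2 - 8*c + 16))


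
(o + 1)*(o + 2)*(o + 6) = o^3 + 9*o^2 + 20*o + 12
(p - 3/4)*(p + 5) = p^2 + 17*p/4 - 15/4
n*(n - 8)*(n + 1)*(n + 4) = n^4 - 3*n^3 - 36*n^2 - 32*n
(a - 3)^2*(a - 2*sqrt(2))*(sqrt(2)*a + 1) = sqrt(2)*a^4 - 6*sqrt(2)*a^3 - 3*a^3 + 7*sqrt(2)*a^2 + 18*a^2 - 27*a + 12*sqrt(2)*a - 18*sqrt(2)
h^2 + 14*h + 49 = (h + 7)^2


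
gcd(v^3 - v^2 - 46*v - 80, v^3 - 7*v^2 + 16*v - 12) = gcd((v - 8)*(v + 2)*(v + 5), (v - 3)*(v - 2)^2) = 1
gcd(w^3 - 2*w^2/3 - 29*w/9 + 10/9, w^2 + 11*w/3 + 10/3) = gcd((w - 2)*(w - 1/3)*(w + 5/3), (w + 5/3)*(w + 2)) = w + 5/3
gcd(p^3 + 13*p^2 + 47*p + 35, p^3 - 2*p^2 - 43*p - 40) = p^2 + 6*p + 5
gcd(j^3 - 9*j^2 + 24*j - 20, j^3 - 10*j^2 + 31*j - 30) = j^2 - 7*j + 10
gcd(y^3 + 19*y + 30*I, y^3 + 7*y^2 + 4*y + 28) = y + 2*I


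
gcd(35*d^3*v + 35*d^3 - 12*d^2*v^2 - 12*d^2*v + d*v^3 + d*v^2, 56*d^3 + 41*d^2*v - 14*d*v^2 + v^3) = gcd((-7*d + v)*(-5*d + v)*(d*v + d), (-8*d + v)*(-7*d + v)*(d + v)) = -7*d + v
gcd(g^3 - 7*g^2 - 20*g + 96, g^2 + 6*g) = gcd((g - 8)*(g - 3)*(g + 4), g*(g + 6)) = 1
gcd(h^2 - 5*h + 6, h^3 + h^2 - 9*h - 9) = h - 3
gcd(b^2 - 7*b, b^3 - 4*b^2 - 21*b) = b^2 - 7*b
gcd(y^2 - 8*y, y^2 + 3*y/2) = y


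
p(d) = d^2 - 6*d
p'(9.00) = 12.00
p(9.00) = 27.00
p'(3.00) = 0.00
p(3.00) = -9.00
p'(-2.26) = -10.52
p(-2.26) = 18.67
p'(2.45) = -1.10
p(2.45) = -8.70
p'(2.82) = -0.36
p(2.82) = -8.97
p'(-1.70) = -9.40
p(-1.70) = 13.09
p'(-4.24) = -14.48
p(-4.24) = 43.42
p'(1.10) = -3.80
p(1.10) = -5.39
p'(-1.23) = -8.46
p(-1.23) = 8.89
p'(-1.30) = -8.60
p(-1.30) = 9.49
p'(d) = 2*d - 6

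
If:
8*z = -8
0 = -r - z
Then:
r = 1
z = -1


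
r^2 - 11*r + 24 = (r - 8)*(r - 3)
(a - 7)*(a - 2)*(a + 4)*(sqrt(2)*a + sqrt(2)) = sqrt(2)*a^4 - 4*sqrt(2)*a^3 - 27*sqrt(2)*a^2 + 34*sqrt(2)*a + 56*sqrt(2)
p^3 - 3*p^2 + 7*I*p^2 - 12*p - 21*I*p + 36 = (p - 3)*(p + 3*I)*(p + 4*I)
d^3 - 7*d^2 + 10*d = d*(d - 5)*(d - 2)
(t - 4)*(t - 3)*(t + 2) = t^3 - 5*t^2 - 2*t + 24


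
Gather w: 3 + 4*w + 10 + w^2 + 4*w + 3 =w^2 + 8*w + 16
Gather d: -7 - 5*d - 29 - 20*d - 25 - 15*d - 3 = -40*d - 64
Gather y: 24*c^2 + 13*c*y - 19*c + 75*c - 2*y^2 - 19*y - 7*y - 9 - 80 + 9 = 24*c^2 + 56*c - 2*y^2 + y*(13*c - 26) - 80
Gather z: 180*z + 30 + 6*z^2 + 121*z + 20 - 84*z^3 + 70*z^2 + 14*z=-84*z^3 + 76*z^2 + 315*z + 50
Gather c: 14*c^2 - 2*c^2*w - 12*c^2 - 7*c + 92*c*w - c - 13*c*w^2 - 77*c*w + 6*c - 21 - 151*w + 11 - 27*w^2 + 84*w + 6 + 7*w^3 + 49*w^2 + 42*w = c^2*(2 - 2*w) + c*(-13*w^2 + 15*w - 2) + 7*w^3 + 22*w^2 - 25*w - 4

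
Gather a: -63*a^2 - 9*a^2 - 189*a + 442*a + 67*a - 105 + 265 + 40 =-72*a^2 + 320*a + 200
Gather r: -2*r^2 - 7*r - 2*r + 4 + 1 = -2*r^2 - 9*r + 5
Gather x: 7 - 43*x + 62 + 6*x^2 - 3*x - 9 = 6*x^2 - 46*x + 60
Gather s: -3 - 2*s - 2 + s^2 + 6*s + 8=s^2 + 4*s + 3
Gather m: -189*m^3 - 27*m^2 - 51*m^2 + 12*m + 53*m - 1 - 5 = -189*m^3 - 78*m^2 + 65*m - 6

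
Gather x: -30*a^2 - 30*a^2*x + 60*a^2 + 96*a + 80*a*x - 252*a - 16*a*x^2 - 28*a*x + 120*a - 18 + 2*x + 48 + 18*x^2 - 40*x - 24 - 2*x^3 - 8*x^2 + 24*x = 30*a^2 - 36*a - 2*x^3 + x^2*(10 - 16*a) + x*(-30*a^2 + 52*a - 14) + 6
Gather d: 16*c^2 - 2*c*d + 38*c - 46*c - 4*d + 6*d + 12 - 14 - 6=16*c^2 - 8*c + d*(2 - 2*c) - 8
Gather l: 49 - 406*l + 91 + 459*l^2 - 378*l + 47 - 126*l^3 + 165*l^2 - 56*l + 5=-126*l^3 + 624*l^2 - 840*l + 192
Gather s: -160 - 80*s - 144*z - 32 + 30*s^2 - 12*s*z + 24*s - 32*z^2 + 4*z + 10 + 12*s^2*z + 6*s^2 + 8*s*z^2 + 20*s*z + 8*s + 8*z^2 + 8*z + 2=s^2*(12*z + 36) + s*(8*z^2 + 8*z - 48) - 24*z^2 - 132*z - 180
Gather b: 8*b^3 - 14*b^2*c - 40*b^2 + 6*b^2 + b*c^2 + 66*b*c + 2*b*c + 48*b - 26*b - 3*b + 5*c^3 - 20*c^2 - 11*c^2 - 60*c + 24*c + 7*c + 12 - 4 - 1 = 8*b^3 + b^2*(-14*c - 34) + b*(c^2 + 68*c + 19) + 5*c^3 - 31*c^2 - 29*c + 7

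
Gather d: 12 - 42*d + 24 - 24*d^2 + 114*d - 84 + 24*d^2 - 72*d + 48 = 0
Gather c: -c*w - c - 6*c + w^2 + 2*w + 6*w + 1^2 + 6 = c*(-w - 7) + w^2 + 8*w + 7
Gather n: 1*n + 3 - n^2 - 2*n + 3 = -n^2 - n + 6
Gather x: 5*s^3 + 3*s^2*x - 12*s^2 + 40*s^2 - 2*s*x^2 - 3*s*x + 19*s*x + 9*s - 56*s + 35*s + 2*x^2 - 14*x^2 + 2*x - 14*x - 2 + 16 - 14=5*s^3 + 28*s^2 - 12*s + x^2*(-2*s - 12) + x*(3*s^2 + 16*s - 12)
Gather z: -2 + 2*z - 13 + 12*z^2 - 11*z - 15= 12*z^2 - 9*z - 30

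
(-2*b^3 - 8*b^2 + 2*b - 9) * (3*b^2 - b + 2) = -6*b^5 - 22*b^4 + 10*b^3 - 45*b^2 + 13*b - 18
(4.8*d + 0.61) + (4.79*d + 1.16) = 9.59*d + 1.77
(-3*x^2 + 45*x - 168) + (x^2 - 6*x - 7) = -2*x^2 + 39*x - 175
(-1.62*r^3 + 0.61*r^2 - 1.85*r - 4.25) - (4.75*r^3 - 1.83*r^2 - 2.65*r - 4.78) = -6.37*r^3 + 2.44*r^2 + 0.8*r + 0.53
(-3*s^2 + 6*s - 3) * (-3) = 9*s^2 - 18*s + 9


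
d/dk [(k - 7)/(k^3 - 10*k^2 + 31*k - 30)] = (k^3 - 10*k^2 + 31*k - (k - 7)*(3*k^2 - 20*k + 31) - 30)/(k^3 - 10*k^2 + 31*k - 30)^2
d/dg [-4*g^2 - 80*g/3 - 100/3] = -8*g - 80/3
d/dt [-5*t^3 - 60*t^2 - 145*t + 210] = -15*t^2 - 120*t - 145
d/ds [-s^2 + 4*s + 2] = 4 - 2*s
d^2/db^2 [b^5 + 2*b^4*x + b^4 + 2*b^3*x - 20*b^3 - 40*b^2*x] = 20*b^3 + 24*b^2*x + 12*b^2 + 12*b*x - 120*b - 80*x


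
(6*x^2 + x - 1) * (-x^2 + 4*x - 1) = -6*x^4 + 23*x^3 - x^2 - 5*x + 1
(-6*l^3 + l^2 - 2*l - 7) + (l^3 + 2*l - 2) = -5*l^3 + l^2 - 9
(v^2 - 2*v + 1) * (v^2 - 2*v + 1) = v^4 - 4*v^3 + 6*v^2 - 4*v + 1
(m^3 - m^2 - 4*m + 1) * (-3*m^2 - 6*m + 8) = -3*m^5 - 3*m^4 + 26*m^3 + 13*m^2 - 38*m + 8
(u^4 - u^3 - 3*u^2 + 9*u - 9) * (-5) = -5*u^4 + 5*u^3 + 15*u^2 - 45*u + 45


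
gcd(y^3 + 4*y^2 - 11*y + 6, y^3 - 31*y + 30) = y^2 + 5*y - 6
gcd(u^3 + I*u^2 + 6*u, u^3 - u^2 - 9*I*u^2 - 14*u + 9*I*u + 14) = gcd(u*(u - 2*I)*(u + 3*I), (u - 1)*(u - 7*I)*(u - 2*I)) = u - 2*I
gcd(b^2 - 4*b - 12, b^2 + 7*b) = 1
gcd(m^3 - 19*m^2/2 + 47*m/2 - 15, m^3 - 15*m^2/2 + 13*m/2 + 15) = m^2 - 17*m/2 + 15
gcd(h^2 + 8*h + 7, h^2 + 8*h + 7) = h^2 + 8*h + 7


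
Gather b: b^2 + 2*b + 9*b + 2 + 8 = b^2 + 11*b + 10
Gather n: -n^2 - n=-n^2 - n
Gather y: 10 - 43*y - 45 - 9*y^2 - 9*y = -9*y^2 - 52*y - 35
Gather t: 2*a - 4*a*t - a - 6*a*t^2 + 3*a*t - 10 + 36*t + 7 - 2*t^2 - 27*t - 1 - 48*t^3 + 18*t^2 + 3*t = a - 48*t^3 + t^2*(16 - 6*a) + t*(12 - a) - 4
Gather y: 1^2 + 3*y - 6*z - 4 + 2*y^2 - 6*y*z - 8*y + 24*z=2*y^2 + y*(-6*z - 5) + 18*z - 3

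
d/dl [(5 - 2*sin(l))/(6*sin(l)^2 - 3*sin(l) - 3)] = (4*sin(l)^2 - 20*sin(l) + 7)*cos(l)/(3*(sin(l) - 1)^2*(2*sin(l) + 1)^2)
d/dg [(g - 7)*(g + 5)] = 2*g - 2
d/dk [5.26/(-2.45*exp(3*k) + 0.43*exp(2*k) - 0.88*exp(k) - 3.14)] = (38.661*exp(2*k) - 4.5236*exp(k) + 4.6288)*exp(k)/(2.45*exp(3*k) - 0.43*exp(2*k) + 0.88*exp(k) + 3.14)^2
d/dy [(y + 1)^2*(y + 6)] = (y + 1)*(3*y + 13)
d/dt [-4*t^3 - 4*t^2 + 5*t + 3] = -12*t^2 - 8*t + 5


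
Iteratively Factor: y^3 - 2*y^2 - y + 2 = (y - 2)*(y^2 - 1) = (y - 2)*(y + 1)*(y - 1)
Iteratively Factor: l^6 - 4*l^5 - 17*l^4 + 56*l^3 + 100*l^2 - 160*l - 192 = (l + 3)*(l^5 - 7*l^4 + 4*l^3 + 44*l^2 - 32*l - 64) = (l - 4)*(l + 3)*(l^4 - 3*l^3 - 8*l^2 + 12*l + 16) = (l - 4)*(l + 2)*(l + 3)*(l^3 - 5*l^2 + 2*l + 8) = (l - 4)*(l + 1)*(l + 2)*(l + 3)*(l^2 - 6*l + 8) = (l - 4)*(l - 2)*(l + 1)*(l + 2)*(l + 3)*(l - 4)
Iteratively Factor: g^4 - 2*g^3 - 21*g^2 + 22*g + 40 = (g + 1)*(g^3 - 3*g^2 - 18*g + 40) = (g + 1)*(g + 4)*(g^2 - 7*g + 10) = (g - 2)*(g + 1)*(g + 4)*(g - 5)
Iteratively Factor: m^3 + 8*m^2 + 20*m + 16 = (m + 2)*(m^2 + 6*m + 8) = (m + 2)^2*(m + 4)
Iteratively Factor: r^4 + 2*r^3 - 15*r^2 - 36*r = (r - 4)*(r^3 + 6*r^2 + 9*r) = r*(r - 4)*(r^2 + 6*r + 9) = r*(r - 4)*(r + 3)*(r + 3)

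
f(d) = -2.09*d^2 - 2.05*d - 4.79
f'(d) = -4.18*d - 2.05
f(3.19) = -32.60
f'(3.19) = -15.38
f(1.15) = -9.91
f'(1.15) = -6.86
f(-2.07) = -9.50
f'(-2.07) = 6.60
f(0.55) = -6.55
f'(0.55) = -4.35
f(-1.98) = -8.92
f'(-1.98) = 6.23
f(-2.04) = -9.31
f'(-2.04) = 6.48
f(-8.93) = -153.15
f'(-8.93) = 35.28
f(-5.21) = -50.84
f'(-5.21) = 19.73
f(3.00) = -29.75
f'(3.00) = -14.59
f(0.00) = -4.79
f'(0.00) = -2.05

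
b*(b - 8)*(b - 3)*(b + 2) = b^4 - 9*b^3 + 2*b^2 + 48*b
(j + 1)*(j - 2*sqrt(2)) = j^2 - 2*sqrt(2)*j + j - 2*sqrt(2)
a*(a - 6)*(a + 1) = a^3 - 5*a^2 - 6*a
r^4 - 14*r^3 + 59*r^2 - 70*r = r*(r - 7)*(r - 5)*(r - 2)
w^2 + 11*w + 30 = (w + 5)*(w + 6)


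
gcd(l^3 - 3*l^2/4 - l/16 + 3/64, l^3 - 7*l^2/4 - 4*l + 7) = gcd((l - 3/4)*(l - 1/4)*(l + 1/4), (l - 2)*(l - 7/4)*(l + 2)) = 1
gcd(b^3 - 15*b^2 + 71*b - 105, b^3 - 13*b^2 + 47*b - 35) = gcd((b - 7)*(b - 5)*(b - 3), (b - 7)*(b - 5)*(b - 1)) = b^2 - 12*b + 35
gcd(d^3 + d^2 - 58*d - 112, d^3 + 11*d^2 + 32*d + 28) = d^2 + 9*d + 14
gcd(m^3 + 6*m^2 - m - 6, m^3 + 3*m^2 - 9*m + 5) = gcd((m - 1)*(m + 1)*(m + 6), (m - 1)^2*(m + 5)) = m - 1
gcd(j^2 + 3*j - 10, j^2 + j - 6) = j - 2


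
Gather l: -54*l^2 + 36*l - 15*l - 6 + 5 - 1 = -54*l^2 + 21*l - 2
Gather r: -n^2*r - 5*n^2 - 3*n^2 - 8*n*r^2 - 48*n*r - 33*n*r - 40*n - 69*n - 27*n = -8*n^2 - 8*n*r^2 - 136*n + r*(-n^2 - 81*n)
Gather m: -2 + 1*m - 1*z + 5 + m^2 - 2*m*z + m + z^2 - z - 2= m^2 + m*(2 - 2*z) + z^2 - 2*z + 1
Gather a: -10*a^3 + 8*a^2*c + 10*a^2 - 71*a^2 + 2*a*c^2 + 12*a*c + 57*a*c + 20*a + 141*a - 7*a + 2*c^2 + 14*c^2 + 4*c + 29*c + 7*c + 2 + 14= -10*a^3 + a^2*(8*c - 61) + a*(2*c^2 + 69*c + 154) + 16*c^2 + 40*c + 16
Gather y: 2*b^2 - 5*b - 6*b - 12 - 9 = 2*b^2 - 11*b - 21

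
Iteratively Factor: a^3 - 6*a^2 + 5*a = (a)*(a^2 - 6*a + 5) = a*(a - 1)*(a - 5)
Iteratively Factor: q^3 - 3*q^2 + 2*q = (q)*(q^2 - 3*q + 2) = q*(q - 2)*(q - 1)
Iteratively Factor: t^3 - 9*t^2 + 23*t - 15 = (t - 5)*(t^2 - 4*t + 3) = (t - 5)*(t - 1)*(t - 3)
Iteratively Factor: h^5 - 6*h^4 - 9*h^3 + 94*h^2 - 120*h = (h - 5)*(h^4 - h^3 - 14*h^2 + 24*h) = (h - 5)*(h + 4)*(h^3 - 5*h^2 + 6*h) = (h - 5)*(h - 3)*(h + 4)*(h^2 - 2*h) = (h - 5)*(h - 3)*(h - 2)*(h + 4)*(h)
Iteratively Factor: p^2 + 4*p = (p)*(p + 4)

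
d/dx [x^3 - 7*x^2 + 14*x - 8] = 3*x^2 - 14*x + 14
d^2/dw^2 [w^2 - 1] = 2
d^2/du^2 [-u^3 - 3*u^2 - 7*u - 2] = -6*u - 6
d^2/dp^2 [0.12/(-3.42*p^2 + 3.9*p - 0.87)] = (2.807136*p^2 - 3.20112*p - 0.12*(6.84*p - 3.9)*(13.68*p - 7.8) + 0.714096)/(3.42*p^2 - 3.9*p + 0.87)^3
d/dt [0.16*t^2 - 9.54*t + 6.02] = 0.32*t - 9.54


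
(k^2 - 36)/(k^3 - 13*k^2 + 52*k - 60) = (k + 6)/(k^2 - 7*k + 10)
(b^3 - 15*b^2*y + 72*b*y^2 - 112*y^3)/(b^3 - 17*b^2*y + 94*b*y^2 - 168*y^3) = (-b + 4*y)/(-b + 6*y)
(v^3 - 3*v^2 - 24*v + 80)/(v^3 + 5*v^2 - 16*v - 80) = (v - 4)/(v + 4)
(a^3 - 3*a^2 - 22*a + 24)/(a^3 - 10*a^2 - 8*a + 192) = (a - 1)/(a - 8)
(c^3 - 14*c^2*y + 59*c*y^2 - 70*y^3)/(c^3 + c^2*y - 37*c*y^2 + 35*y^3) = (-c^2 + 9*c*y - 14*y^2)/(-c^2 - 6*c*y + 7*y^2)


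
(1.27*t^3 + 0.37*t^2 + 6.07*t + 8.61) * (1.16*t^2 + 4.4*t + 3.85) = 1.4732*t^5 + 6.0172*t^4 + 13.5587*t^3 + 38.1201*t^2 + 61.2535*t + 33.1485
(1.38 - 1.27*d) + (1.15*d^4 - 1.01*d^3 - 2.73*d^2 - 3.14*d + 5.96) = 1.15*d^4 - 1.01*d^3 - 2.73*d^2 - 4.41*d + 7.34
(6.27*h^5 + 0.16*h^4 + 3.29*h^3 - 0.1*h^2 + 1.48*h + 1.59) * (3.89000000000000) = 24.3903*h^5 + 0.6224*h^4 + 12.7981*h^3 - 0.389*h^2 + 5.7572*h + 6.1851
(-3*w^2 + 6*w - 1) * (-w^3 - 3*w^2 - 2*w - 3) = 3*w^5 + 3*w^4 - 11*w^3 - 16*w + 3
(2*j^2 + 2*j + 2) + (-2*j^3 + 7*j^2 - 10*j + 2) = -2*j^3 + 9*j^2 - 8*j + 4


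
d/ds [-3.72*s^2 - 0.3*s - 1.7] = -7.44*s - 0.3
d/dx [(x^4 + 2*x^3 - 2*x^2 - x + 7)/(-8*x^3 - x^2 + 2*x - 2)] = (-8*x^6 - 2*x^5 - 12*x^4 - 16*x^3 + 151*x^2 + 22*x - 12)/(64*x^6 + 16*x^5 - 31*x^4 + 28*x^3 + 8*x^2 - 8*x + 4)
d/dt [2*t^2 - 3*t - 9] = 4*t - 3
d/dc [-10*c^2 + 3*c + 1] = 3 - 20*c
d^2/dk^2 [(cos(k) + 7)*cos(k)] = -7*cos(k) - 2*cos(2*k)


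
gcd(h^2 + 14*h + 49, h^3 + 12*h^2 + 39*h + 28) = h + 7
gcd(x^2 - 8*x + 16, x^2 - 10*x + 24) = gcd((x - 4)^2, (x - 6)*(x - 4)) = x - 4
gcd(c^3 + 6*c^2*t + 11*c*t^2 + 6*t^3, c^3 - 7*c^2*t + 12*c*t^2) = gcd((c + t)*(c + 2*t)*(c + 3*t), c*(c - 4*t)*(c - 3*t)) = 1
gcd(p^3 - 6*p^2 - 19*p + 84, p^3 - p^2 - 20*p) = p + 4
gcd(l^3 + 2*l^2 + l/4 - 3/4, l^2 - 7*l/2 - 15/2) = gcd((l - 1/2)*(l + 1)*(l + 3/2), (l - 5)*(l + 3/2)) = l + 3/2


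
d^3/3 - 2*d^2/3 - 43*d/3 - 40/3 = (d/3 + 1/3)*(d - 8)*(d + 5)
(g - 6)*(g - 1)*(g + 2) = g^3 - 5*g^2 - 8*g + 12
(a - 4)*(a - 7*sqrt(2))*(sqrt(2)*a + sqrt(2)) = sqrt(2)*a^3 - 14*a^2 - 3*sqrt(2)*a^2 - 4*sqrt(2)*a + 42*a + 56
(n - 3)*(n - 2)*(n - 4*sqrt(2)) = n^3 - 4*sqrt(2)*n^2 - 5*n^2 + 6*n + 20*sqrt(2)*n - 24*sqrt(2)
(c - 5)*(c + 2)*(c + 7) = c^3 + 4*c^2 - 31*c - 70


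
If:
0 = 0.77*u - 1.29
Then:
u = 1.68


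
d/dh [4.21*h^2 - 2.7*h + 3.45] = 8.42*h - 2.7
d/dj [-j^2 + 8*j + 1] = 8 - 2*j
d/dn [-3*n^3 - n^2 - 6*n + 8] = -9*n^2 - 2*n - 6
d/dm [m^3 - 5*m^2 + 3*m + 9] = 3*m^2 - 10*m + 3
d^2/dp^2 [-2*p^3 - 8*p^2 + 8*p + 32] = -12*p - 16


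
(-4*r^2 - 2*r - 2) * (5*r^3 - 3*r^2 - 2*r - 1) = -20*r^5 + 2*r^4 + 4*r^3 + 14*r^2 + 6*r + 2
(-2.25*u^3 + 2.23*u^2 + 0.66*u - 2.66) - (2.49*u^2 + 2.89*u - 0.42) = -2.25*u^3 - 0.26*u^2 - 2.23*u - 2.24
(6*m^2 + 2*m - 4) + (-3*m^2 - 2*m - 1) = 3*m^2 - 5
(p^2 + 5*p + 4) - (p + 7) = p^2 + 4*p - 3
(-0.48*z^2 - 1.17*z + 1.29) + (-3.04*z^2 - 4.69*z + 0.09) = -3.52*z^2 - 5.86*z + 1.38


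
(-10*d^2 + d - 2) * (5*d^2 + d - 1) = -50*d^4 - 5*d^3 + d^2 - 3*d + 2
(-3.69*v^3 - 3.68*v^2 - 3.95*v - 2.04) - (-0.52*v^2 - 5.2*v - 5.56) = -3.69*v^3 - 3.16*v^2 + 1.25*v + 3.52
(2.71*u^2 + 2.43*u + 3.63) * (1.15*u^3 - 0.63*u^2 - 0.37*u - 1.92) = 3.1165*u^5 + 1.0872*u^4 + 1.6409*u^3 - 8.3892*u^2 - 6.0087*u - 6.9696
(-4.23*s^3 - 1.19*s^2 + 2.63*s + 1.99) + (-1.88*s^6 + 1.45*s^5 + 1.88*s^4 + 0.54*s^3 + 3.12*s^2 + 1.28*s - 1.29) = -1.88*s^6 + 1.45*s^5 + 1.88*s^4 - 3.69*s^3 + 1.93*s^2 + 3.91*s + 0.7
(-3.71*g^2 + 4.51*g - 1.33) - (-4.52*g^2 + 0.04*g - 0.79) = 0.81*g^2 + 4.47*g - 0.54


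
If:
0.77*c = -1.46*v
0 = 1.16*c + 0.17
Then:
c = -0.15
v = 0.08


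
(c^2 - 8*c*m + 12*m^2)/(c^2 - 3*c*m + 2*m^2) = (c - 6*m)/(c - m)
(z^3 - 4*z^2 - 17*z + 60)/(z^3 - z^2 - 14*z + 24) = (z - 5)/(z - 2)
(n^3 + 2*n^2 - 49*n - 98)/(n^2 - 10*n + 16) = (n^3 + 2*n^2 - 49*n - 98)/(n^2 - 10*n + 16)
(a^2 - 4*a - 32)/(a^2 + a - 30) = (a^2 - 4*a - 32)/(a^2 + a - 30)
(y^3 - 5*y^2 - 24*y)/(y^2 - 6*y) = (y^2 - 5*y - 24)/(y - 6)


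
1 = 1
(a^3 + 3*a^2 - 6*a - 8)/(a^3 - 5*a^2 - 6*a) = (a^2 + 2*a - 8)/(a*(a - 6))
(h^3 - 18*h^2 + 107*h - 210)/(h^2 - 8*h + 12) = (h^2 - 12*h + 35)/(h - 2)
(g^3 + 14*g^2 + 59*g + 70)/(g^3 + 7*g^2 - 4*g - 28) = (g + 5)/(g - 2)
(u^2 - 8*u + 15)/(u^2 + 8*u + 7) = (u^2 - 8*u + 15)/(u^2 + 8*u + 7)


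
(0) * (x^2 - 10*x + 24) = 0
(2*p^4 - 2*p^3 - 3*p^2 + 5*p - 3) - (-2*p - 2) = 2*p^4 - 2*p^3 - 3*p^2 + 7*p - 1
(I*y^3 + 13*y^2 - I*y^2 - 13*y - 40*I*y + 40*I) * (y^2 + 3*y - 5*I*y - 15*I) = I*y^5 + 18*y^4 + 2*I*y^4 + 36*y^3 - 108*I*y^3 - 254*y^2 - 210*I*y^2 - 400*y + 315*I*y + 600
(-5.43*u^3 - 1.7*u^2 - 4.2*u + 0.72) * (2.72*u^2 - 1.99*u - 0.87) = -14.7696*u^5 + 6.1817*u^4 - 3.3169*u^3 + 11.7954*u^2 + 2.2212*u - 0.6264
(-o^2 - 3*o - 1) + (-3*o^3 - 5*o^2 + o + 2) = -3*o^3 - 6*o^2 - 2*o + 1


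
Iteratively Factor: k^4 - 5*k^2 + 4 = (k + 1)*(k^3 - k^2 - 4*k + 4) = (k - 2)*(k + 1)*(k^2 + k - 2) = (k - 2)*(k - 1)*(k + 1)*(k + 2)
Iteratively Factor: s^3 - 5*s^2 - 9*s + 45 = (s + 3)*(s^2 - 8*s + 15) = (s - 5)*(s + 3)*(s - 3)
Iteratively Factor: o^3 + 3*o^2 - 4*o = (o - 1)*(o^2 + 4*o) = o*(o - 1)*(o + 4)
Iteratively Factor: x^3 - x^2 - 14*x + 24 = (x + 4)*(x^2 - 5*x + 6) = (x - 2)*(x + 4)*(x - 3)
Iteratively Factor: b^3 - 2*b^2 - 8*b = (b - 4)*(b^2 + 2*b) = b*(b - 4)*(b + 2)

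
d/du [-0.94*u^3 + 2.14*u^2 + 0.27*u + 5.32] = -2.82*u^2 + 4.28*u + 0.27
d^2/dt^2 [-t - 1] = 0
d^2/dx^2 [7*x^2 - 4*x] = 14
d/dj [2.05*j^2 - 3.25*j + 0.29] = 4.1*j - 3.25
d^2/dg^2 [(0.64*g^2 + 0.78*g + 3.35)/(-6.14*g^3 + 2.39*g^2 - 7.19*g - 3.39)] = (-48.255488*g^6 - 176.434128*g^5 - 1277.323848*g^4 + 1011.019548*g^3 - 838.447278*g^2 + 725.856042*g - 377.334232)/(231.475544*g^9 - 270.306132*g^8 + 918.397254*g^7 - 263.309231*g^6 + 776.970795*g^5 + 585.372864*g^4 + 233.854847*g^3 + 443.35098*g^2 + 247.884597*g + 38.958219)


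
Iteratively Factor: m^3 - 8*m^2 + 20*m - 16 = (m - 4)*(m^2 - 4*m + 4) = (m - 4)*(m - 2)*(m - 2)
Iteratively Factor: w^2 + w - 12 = (w + 4)*(w - 3)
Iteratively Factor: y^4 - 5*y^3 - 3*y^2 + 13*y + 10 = (y - 2)*(y^3 - 3*y^2 - 9*y - 5) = (y - 2)*(y + 1)*(y^2 - 4*y - 5) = (y - 5)*(y - 2)*(y + 1)*(y + 1)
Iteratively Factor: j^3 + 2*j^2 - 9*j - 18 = (j + 2)*(j^2 - 9) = (j - 3)*(j + 2)*(j + 3)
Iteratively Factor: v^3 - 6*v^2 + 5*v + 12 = (v + 1)*(v^2 - 7*v + 12) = (v - 3)*(v + 1)*(v - 4)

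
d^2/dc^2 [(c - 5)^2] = 2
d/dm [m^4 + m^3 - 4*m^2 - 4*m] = 4*m^3 + 3*m^2 - 8*m - 4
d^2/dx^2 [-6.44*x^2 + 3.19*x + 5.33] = -12.8800000000000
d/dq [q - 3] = 1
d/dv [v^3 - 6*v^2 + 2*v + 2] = 3*v^2 - 12*v + 2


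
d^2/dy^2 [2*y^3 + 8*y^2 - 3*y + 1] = 12*y + 16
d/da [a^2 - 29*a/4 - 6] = 2*a - 29/4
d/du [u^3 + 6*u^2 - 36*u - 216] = 3*u^2 + 12*u - 36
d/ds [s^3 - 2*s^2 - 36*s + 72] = 3*s^2 - 4*s - 36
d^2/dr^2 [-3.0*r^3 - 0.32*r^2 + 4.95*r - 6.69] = -18.0*r - 0.64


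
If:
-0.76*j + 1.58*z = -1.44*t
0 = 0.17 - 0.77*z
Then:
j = 1.89473684210526*t + 0.458988380041012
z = 0.22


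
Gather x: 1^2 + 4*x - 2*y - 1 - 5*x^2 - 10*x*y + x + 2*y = -5*x^2 + x*(5 - 10*y)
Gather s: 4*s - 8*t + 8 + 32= 4*s - 8*t + 40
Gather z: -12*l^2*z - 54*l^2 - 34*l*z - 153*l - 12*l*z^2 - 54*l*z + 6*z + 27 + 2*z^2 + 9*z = -54*l^2 - 153*l + z^2*(2 - 12*l) + z*(-12*l^2 - 88*l + 15) + 27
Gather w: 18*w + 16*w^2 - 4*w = 16*w^2 + 14*w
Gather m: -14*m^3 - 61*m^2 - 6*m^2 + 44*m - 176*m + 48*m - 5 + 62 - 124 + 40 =-14*m^3 - 67*m^2 - 84*m - 27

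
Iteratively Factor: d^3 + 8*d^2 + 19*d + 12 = (d + 1)*(d^2 + 7*d + 12) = (d + 1)*(d + 3)*(d + 4)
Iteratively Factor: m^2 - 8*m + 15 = (m - 3)*(m - 5)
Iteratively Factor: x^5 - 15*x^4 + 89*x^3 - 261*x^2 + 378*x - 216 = (x - 3)*(x^4 - 12*x^3 + 53*x^2 - 102*x + 72) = (x - 3)^2*(x^3 - 9*x^2 + 26*x - 24) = (x - 3)^3*(x^2 - 6*x + 8) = (x - 4)*(x - 3)^3*(x - 2)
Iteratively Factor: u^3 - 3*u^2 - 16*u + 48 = (u - 4)*(u^2 + u - 12) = (u - 4)*(u + 4)*(u - 3)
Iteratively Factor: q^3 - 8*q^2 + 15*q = (q - 3)*(q^2 - 5*q) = q*(q - 3)*(q - 5)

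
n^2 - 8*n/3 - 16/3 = (n - 4)*(n + 4/3)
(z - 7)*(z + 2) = z^2 - 5*z - 14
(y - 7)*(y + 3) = y^2 - 4*y - 21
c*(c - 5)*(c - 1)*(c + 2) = c^4 - 4*c^3 - 7*c^2 + 10*c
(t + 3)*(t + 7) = t^2 + 10*t + 21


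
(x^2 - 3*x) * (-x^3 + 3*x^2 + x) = -x^5 + 6*x^4 - 8*x^3 - 3*x^2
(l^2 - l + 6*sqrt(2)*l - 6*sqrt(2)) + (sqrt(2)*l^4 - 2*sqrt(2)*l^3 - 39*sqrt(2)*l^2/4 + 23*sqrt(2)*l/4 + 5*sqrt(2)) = sqrt(2)*l^4 - 2*sqrt(2)*l^3 - 39*sqrt(2)*l^2/4 + l^2 - l + 47*sqrt(2)*l/4 - sqrt(2)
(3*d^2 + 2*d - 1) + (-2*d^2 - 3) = d^2 + 2*d - 4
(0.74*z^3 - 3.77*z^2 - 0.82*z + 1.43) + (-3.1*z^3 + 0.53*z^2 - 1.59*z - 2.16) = -2.36*z^3 - 3.24*z^2 - 2.41*z - 0.73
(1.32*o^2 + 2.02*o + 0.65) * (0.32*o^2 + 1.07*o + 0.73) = 0.4224*o^4 + 2.0588*o^3 + 3.333*o^2 + 2.1701*o + 0.4745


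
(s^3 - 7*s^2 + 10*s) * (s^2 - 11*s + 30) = s^5 - 18*s^4 + 117*s^3 - 320*s^2 + 300*s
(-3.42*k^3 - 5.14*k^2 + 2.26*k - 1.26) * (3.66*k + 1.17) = -12.5172*k^4 - 22.8138*k^3 + 2.2578*k^2 - 1.9674*k - 1.4742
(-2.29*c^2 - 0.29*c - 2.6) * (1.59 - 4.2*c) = 9.618*c^3 - 2.4231*c^2 + 10.4589*c - 4.134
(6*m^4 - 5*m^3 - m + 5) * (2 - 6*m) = -36*m^5 + 42*m^4 - 10*m^3 + 6*m^2 - 32*m + 10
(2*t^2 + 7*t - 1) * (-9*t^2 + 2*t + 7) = -18*t^4 - 59*t^3 + 37*t^2 + 47*t - 7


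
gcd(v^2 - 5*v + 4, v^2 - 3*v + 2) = v - 1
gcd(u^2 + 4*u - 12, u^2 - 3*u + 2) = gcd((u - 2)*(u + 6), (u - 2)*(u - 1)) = u - 2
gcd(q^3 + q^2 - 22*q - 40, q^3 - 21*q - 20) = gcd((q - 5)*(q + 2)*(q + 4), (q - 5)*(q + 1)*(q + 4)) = q^2 - q - 20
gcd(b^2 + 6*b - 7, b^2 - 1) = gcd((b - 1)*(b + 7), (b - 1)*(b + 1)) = b - 1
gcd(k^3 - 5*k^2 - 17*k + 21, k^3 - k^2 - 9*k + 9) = k^2 + 2*k - 3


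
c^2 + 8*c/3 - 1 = (c - 1/3)*(c + 3)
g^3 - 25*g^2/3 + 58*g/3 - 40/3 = (g - 5)*(g - 2)*(g - 4/3)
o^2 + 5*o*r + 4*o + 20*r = (o + 4)*(o + 5*r)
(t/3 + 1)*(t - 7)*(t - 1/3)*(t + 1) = t^4/3 - 10*t^3/9 - 8*t^2 - 38*t/9 + 7/3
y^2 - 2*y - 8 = (y - 4)*(y + 2)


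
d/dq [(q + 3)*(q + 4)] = 2*q + 7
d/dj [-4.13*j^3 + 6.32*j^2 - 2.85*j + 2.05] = -12.39*j^2 + 12.64*j - 2.85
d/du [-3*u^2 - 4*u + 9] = -6*u - 4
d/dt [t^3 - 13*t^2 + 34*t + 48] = 3*t^2 - 26*t + 34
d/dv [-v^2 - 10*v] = -2*v - 10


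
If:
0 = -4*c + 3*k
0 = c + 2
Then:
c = -2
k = -8/3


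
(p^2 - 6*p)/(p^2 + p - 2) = p*(p - 6)/(p^2 + p - 2)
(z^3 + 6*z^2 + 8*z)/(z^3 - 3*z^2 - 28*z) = (z + 2)/(z - 7)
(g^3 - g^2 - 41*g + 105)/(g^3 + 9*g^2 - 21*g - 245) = (g - 3)/(g + 7)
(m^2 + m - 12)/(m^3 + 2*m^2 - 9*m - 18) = (m + 4)/(m^2 + 5*m + 6)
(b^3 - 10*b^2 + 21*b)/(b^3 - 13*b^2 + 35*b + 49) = b*(b - 3)/(b^2 - 6*b - 7)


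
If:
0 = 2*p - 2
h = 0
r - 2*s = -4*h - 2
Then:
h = 0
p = 1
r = 2*s - 2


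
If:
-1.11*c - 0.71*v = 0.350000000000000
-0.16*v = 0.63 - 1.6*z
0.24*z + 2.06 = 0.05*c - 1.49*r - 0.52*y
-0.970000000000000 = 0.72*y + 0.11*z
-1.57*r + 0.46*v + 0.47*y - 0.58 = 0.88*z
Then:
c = -0.43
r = -0.97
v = 0.17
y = -1.41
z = 0.41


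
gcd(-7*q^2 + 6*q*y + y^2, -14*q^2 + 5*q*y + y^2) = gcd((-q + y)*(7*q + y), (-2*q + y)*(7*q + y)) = 7*q + y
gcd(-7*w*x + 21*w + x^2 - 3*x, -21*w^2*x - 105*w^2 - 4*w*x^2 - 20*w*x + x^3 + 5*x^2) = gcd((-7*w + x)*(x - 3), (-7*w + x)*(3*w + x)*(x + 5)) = -7*w + x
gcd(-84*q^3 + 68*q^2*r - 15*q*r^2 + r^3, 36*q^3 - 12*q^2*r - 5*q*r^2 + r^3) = 12*q^2 - 8*q*r + r^2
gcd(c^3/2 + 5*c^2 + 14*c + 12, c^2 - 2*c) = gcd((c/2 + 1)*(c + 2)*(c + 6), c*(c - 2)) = 1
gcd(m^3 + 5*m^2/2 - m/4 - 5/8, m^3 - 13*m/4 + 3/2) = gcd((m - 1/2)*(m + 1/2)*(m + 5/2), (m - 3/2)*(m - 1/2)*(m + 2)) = m - 1/2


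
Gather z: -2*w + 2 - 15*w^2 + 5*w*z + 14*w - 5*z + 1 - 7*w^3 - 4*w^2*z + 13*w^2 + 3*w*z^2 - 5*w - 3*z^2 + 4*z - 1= -7*w^3 - 2*w^2 + 7*w + z^2*(3*w - 3) + z*(-4*w^2 + 5*w - 1) + 2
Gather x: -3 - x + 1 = -x - 2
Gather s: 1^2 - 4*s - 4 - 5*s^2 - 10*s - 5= -5*s^2 - 14*s - 8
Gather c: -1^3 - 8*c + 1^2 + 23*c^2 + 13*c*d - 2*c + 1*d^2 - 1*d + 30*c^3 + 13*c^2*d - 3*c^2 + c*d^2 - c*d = 30*c^3 + c^2*(13*d + 20) + c*(d^2 + 12*d - 10) + d^2 - d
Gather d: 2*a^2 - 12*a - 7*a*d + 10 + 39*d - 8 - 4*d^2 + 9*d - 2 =2*a^2 - 12*a - 4*d^2 + d*(48 - 7*a)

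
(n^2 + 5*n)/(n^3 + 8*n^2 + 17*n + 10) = n/(n^2 + 3*n + 2)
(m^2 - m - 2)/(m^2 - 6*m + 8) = (m + 1)/(m - 4)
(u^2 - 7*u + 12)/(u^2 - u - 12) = (u - 3)/(u + 3)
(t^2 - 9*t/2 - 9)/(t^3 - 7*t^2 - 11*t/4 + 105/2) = 2*(2*t + 3)/(4*t^2 - 4*t - 35)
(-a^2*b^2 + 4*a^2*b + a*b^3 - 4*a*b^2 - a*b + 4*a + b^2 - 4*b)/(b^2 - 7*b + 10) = (-a^2*b^2 + 4*a^2*b + a*b^3 - 4*a*b^2 - a*b + 4*a + b^2 - 4*b)/(b^2 - 7*b + 10)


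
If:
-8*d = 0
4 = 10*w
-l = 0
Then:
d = 0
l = 0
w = 2/5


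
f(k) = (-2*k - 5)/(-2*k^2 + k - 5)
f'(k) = (-2*k - 5)*(4*k - 1)/(-2*k^2 + k - 5)^2 - 2/(-2*k^2 + k - 5)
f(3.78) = 0.42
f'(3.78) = -0.13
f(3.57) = 0.45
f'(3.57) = -0.15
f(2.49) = 0.67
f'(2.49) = -0.27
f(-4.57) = -0.08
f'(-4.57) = 0.01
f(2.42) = 0.69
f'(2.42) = -0.28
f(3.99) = 0.40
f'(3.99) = -0.12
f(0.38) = 1.17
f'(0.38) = 0.28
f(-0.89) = 0.43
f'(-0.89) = 0.53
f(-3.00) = -0.04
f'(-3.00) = 0.06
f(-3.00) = -0.04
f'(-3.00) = 0.06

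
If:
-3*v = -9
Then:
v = 3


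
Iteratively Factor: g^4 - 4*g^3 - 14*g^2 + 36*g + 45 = (g - 3)*(g^3 - g^2 - 17*g - 15) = (g - 3)*(g + 1)*(g^2 - 2*g - 15) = (g - 5)*(g - 3)*(g + 1)*(g + 3)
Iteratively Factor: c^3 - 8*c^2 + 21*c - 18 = (c - 2)*(c^2 - 6*c + 9) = (c - 3)*(c - 2)*(c - 3)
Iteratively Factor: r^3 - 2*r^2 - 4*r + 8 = (r + 2)*(r^2 - 4*r + 4) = (r - 2)*(r + 2)*(r - 2)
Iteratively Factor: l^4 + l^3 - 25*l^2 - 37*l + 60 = (l + 4)*(l^3 - 3*l^2 - 13*l + 15) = (l - 1)*(l + 4)*(l^2 - 2*l - 15) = (l - 1)*(l + 3)*(l + 4)*(l - 5)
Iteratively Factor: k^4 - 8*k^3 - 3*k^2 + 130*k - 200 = (k + 4)*(k^3 - 12*k^2 + 45*k - 50) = (k - 5)*(k + 4)*(k^2 - 7*k + 10) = (k - 5)^2*(k + 4)*(k - 2)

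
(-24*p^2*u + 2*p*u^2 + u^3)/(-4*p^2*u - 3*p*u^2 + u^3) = (6*p + u)/(p + u)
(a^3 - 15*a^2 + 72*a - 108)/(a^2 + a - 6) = (a^3 - 15*a^2 + 72*a - 108)/(a^2 + a - 6)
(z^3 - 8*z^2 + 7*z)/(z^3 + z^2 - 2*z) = (z - 7)/(z + 2)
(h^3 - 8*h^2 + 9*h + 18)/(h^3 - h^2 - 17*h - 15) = (h^2 - 9*h + 18)/(h^2 - 2*h - 15)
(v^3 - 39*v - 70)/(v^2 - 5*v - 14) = v + 5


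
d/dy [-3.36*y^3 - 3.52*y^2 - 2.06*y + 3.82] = -10.08*y^2 - 7.04*y - 2.06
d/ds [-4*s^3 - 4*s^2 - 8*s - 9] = -12*s^2 - 8*s - 8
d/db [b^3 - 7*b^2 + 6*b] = 3*b^2 - 14*b + 6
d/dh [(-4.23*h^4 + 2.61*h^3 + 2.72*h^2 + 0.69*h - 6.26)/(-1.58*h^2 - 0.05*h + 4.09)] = (13.3668*h^5 - 3.4893*h^4 - 69.4638*h^3 + 32.9789*h^2 + 2.468*h + 2.5091)/(2.4964*h^4 + 0.158*h^3 - 12.9219*h^2 - 0.409*h + 16.7281)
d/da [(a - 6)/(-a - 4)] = -10/(a + 4)^2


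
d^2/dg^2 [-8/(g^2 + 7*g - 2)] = 16*(g^2 + 7*g - (2*g + 7)^2 - 2)/(g^2 + 7*g - 2)^3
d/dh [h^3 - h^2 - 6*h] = 3*h^2 - 2*h - 6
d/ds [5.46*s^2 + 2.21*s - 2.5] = 10.92*s + 2.21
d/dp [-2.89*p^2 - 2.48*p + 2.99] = -5.78*p - 2.48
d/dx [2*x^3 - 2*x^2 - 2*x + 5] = 6*x^2 - 4*x - 2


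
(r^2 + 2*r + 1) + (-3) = r^2 + 2*r - 2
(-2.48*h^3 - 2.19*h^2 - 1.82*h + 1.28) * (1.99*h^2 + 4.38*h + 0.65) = -4.9352*h^5 - 15.2205*h^4 - 14.826*h^3 - 6.8479*h^2 + 4.4234*h + 0.832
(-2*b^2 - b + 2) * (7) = -14*b^2 - 7*b + 14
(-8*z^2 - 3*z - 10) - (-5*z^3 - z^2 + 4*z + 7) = 5*z^3 - 7*z^2 - 7*z - 17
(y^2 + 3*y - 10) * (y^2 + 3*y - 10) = y^4 + 6*y^3 - 11*y^2 - 60*y + 100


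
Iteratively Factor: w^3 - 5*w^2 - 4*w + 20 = (w - 2)*(w^2 - 3*w - 10) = (w - 5)*(w - 2)*(w + 2)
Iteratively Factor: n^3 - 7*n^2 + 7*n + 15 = (n - 5)*(n^2 - 2*n - 3) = (n - 5)*(n + 1)*(n - 3)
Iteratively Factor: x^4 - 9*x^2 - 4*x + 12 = (x + 2)*(x^3 - 2*x^2 - 5*x + 6) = (x - 1)*(x + 2)*(x^2 - x - 6) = (x - 1)*(x + 2)^2*(x - 3)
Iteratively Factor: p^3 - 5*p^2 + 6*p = (p - 3)*(p^2 - 2*p) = p*(p - 3)*(p - 2)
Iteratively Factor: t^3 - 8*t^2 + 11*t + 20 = (t + 1)*(t^2 - 9*t + 20) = (t - 4)*(t + 1)*(t - 5)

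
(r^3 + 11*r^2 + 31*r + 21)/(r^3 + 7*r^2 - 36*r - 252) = (r^2 + 4*r + 3)/(r^2 - 36)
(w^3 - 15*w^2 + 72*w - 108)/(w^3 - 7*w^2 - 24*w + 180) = (w - 3)/(w + 5)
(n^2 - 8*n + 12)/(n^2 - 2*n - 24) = (n - 2)/(n + 4)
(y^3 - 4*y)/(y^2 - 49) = y*(y^2 - 4)/(y^2 - 49)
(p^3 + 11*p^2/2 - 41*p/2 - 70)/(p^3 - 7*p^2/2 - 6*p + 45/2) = (p^2 + 3*p - 28)/(p^2 - 6*p + 9)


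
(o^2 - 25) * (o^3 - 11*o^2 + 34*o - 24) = o^5 - 11*o^4 + 9*o^3 + 251*o^2 - 850*o + 600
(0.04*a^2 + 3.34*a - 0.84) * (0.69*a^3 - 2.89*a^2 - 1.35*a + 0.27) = 0.0276*a^5 + 2.189*a^4 - 10.2862*a^3 - 2.0706*a^2 + 2.0358*a - 0.2268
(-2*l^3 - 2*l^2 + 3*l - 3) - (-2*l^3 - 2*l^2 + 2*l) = l - 3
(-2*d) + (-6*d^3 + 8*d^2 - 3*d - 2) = -6*d^3 + 8*d^2 - 5*d - 2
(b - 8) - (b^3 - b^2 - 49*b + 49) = -b^3 + b^2 + 50*b - 57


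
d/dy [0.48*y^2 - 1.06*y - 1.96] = 0.96*y - 1.06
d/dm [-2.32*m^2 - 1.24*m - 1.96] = -4.64*m - 1.24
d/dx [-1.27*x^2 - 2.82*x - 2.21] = -2.54*x - 2.82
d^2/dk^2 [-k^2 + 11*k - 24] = -2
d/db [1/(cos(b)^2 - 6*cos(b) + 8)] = 2*(cos(b) - 3)*sin(b)/(cos(b)^2 - 6*cos(b) + 8)^2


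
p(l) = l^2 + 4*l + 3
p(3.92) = 34.05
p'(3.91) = 11.82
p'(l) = 2*l + 4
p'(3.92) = 11.84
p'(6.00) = 16.00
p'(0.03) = 4.06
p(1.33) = 10.09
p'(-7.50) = -11.00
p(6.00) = 63.00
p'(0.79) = 5.58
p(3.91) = 33.93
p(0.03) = 3.12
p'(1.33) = 6.66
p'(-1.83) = 0.34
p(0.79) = 6.78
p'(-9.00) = -14.00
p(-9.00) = 48.00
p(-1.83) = -0.97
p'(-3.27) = -2.54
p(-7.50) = 29.25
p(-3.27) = 0.61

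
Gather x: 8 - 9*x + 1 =9 - 9*x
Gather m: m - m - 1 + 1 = 0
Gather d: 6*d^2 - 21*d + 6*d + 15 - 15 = 6*d^2 - 15*d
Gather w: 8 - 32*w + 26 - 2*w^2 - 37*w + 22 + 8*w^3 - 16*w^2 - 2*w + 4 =8*w^3 - 18*w^2 - 71*w + 60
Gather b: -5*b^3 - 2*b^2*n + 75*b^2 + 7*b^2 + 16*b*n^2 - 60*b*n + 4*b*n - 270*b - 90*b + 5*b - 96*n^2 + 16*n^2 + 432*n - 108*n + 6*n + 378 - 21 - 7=-5*b^3 + b^2*(82 - 2*n) + b*(16*n^2 - 56*n - 355) - 80*n^2 + 330*n + 350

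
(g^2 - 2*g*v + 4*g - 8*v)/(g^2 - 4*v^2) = (g + 4)/(g + 2*v)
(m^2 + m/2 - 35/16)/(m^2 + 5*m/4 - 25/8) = (4*m + 7)/(2*(2*m + 5))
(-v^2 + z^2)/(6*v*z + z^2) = (-v^2 + z^2)/(z*(6*v + z))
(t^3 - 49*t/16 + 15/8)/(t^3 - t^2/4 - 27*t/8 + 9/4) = (4*t - 5)/(2*(2*t - 3))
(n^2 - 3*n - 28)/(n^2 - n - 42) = (n + 4)/(n + 6)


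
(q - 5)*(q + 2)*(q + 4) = q^3 + q^2 - 22*q - 40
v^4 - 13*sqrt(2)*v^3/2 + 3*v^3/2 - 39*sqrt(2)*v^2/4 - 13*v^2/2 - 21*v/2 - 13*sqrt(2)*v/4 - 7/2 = (v + 1/2)*(v + 1)*(v - 7*sqrt(2))*(v + sqrt(2)/2)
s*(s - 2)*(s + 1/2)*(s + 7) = s^4 + 11*s^3/2 - 23*s^2/2 - 7*s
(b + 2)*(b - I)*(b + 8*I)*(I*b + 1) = I*b^4 - 6*b^3 + 2*I*b^3 - 12*b^2 + 15*I*b^2 + 8*b + 30*I*b + 16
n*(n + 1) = n^2 + n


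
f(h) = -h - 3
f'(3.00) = -1.00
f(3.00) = -6.00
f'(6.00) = -1.00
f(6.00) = -9.00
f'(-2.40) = -1.00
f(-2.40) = -0.60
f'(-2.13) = -1.00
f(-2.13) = -0.87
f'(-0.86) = -1.00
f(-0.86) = -2.14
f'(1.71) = -1.00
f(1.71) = -4.71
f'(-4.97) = -1.00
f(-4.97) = 1.97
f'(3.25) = -1.00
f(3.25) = -6.25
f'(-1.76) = -1.00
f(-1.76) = -1.24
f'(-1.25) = -1.00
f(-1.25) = -1.75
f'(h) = -1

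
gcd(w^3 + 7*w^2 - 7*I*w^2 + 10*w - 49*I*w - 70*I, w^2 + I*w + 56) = w - 7*I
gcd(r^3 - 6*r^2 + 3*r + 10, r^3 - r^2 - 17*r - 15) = r^2 - 4*r - 5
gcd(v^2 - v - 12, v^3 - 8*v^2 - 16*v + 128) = v - 4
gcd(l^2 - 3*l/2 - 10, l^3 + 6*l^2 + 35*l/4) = l + 5/2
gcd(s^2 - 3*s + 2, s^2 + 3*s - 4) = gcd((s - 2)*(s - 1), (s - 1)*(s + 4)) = s - 1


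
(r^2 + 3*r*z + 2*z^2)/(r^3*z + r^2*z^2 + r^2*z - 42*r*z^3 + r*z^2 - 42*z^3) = (r^2 + 3*r*z + 2*z^2)/(z*(r^3 + r^2*z + r^2 - 42*r*z^2 + r*z - 42*z^2))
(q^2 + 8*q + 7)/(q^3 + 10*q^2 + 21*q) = (q + 1)/(q*(q + 3))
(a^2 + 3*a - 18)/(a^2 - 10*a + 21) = (a + 6)/(a - 7)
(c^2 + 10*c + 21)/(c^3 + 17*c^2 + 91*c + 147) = 1/(c + 7)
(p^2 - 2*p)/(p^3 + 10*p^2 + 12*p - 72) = p/(p^2 + 12*p + 36)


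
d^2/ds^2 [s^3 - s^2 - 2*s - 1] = 6*s - 2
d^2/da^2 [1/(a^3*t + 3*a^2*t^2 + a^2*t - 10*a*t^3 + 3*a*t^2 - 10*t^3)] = 2*(-(3*a + 3*t + 1)*(a^3 + 3*a^2*t + a^2 - 10*a*t^2 + 3*a*t - 10*t^2) + (3*a^2 + 6*a*t + 2*a - 10*t^2 + 3*t)^2)/(t*(a^3 + 3*a^2*t + a^2 - 10*a*t^2 + 3*a*t - 10*t^2)^3)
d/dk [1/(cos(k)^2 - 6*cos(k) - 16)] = 2*(cos(k) - 3)*sin(k)/(sin(k)^2 + 6*cos(k) + 15)^2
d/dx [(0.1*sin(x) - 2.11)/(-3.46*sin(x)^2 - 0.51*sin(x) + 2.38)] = (0.346*sin(x)^2 - 14.6012*sin(x) - 0.8381)*cos(x)/(11.9716*sin(x)^4 + 3.5292*sin(x)^3 - 16.2095*sin(x)^2 - 2.4276*sin(x) + 5.6644)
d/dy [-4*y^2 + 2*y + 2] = 2 - 8*y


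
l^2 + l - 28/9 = (l - 4/3)*(l + 7/3)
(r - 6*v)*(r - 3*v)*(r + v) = r^3 - 8*r^2*v + 9*r*v^2 + 18*v^3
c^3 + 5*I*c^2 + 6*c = c*(c - I)*(c + 6*I)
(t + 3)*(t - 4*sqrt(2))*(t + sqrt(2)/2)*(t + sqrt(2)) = t^4 - 5*sqrt(2)*t^3/2 + 3*t^3 - 11*t^2 - 15*sqrt(2)*t^2/2 - 33*t - 4*sqrt(2)*t - 12*sqrt(2)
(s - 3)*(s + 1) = s^2 - 2*s - 3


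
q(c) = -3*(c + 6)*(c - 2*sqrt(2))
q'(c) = -6*c - 18 + 6*sqrt(2)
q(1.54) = 29.14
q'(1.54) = -18.75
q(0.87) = 40.36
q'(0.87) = -14.73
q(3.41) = -16.42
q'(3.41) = -29.97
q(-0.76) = 56.41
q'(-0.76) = -4.95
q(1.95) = 20.95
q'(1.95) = -21.21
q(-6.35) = -9.64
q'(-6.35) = 28.59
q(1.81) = 23.86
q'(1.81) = -20.37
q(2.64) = 4.88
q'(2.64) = -25.35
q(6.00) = -114.18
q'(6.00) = -45.51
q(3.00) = -4.63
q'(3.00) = -27.51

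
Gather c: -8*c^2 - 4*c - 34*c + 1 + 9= -8*c^2 - 38*c + 10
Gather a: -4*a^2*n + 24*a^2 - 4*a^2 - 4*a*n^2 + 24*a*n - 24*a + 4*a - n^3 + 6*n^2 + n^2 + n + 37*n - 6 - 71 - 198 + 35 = a^2*(20 - 4*n) + a*(-4*n^2 + 24*n - 20) - n^3 + 7*n^2 + 38*n - 240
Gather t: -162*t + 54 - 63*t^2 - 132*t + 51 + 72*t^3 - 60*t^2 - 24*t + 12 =72*t^3 - 123*t^2 - 318*t + 117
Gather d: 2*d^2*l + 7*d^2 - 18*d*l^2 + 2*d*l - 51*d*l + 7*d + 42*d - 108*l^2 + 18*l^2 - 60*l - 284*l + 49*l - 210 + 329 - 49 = d^2*(2*l + 7) + d*(-18*l^2 - 49*l + 49) - 90*l^2 - 295*l + 70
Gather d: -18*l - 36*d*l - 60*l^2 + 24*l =-36*d*l - 60*l^2 + 6*l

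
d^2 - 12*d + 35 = (d - 7)*(d - 5)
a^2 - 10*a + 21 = (a - 7)*(a - 3)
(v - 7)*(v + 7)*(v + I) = v^3 + I*v^2 - 49*v - 49*I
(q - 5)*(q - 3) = q^2 - 8*q + 15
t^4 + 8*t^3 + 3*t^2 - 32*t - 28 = (t - 2)*(t + 1)*(t + 2)*(t + 7)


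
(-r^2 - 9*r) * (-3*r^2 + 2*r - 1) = 3*r^4 + 25*r^3 - 17*r^2 + 9*r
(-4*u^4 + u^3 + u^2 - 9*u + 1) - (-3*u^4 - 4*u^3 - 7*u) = -u^4 + 5*u^3 + u^2 - 2*u + 1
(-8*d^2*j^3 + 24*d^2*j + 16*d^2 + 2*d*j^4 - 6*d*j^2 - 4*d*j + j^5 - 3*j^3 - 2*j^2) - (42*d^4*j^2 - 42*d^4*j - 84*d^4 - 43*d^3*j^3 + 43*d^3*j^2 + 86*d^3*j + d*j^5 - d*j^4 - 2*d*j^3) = -42*d^4*j^2 + 42*d^4*j + 84*d^4 + 43*d^3*j^3 - 43*d^3*j^2 - 86*d^3*j - 8*d^2*j^3 + 24*d^2*j + 16*d^2 - d*j^5 + 3*d*j^4 + 2*d*j^3 - 6*d*j^2 - 4*d*j + j^5 - 3*j^3 - 2*j^2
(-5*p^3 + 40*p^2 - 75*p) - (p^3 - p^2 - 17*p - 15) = -6*p^3 + 41*p^2 - 58*p + 15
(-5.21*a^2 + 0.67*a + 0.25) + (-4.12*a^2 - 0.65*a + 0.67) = -9.33*a^2 + 0.02*a + 0.92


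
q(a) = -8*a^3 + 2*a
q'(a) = 2 - 24*a^2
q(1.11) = -8.72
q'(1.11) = -27.57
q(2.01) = -60.94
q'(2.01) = -94.96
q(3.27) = -273.19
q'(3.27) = -254.63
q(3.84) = -445.30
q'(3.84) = -351.89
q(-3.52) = 341.87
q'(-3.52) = -295.37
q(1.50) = -24.00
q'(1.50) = -52.00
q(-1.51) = 24.52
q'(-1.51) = -52.72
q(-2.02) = 61.90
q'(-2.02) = -95.93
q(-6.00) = 1716.00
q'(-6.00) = -862.00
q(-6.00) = 1716.00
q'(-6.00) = -862.00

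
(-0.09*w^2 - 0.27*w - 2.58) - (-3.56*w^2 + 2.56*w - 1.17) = 3.47*w^2 - 2.83*w - 1.41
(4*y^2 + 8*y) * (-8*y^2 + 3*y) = -32*y^4 - 52*y^3 + 24*y^2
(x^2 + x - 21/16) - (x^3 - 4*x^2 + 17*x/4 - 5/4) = -x^3 + 5*x^2 - 13*x/4 - 1/16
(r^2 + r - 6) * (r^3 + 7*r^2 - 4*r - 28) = r^5 + 8*r^4 - 3*r^3 - 74*r^2 - 4*r + 168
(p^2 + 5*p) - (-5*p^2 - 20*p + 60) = 6*p^2 + 25*p - 60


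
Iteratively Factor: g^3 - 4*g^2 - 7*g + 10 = (g - 5)*(g^2 + g - 2) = (g - 5)*(g + 2)*(g - 1)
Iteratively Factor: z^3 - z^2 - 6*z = (z - 3)*(z^2 + 2*z) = z*(z - 3)*(z + 2)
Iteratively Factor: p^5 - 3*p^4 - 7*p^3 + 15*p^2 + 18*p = (p + 2)*(p^4 - 5*p^3 + 3*p^2 + 9*p) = (p + 1)*(p + 2)*(p^3 - 6*p^2 + 9*p) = (p - 3)*(p + 1)*(p + 2)*(p^2 - 3*p) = p*(p - 3)*(p + 1)*(p + 2)*(p - 3)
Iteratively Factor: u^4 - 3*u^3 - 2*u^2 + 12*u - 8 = (u + 2)*(u^3 - 5*u^2 + 8*u - 4) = (u - 2)*(u + 2)*(u^2 - 3*u + 2) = (u - 2)*(u - 1)*(u + 2)*(u - 2)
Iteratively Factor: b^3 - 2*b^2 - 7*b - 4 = (b - 4)*(b^2 + 2*b + 1) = (b - 4)*(b + 1)*(b + 1)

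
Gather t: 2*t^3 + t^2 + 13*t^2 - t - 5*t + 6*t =2*t^3 + 14*t^2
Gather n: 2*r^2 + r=2*r^2 + r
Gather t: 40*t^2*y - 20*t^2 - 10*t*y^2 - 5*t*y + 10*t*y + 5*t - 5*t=t^2*(40*y - 20) + t*(-10*y^2 + 5*y)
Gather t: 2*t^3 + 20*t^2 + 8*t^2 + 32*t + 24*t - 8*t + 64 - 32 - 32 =2*t^3 + 28*t^2 + 48*t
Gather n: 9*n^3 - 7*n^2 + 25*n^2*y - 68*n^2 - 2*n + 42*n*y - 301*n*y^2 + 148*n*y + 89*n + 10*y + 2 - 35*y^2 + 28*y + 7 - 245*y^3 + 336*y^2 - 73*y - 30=9*n^3 + n^2*(25*y - 75) + n*(-301*y^2 + 190*y + 87) - 245*y^3 + 301*y^2 - 35*y - 21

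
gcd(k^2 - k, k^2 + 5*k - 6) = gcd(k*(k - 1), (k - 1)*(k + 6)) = k - 1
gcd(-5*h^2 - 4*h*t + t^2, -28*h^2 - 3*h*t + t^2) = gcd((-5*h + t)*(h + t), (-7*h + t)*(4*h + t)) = 1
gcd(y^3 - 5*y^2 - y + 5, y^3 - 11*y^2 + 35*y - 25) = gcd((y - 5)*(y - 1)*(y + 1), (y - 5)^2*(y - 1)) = y^2 - 6*y + 5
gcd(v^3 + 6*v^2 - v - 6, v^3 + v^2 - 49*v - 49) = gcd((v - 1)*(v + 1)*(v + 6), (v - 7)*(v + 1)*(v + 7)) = v + 1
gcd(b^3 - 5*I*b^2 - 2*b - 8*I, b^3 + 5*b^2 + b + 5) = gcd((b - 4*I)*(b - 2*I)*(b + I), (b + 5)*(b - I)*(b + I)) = b + I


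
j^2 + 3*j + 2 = (j + 1)*(j + 2)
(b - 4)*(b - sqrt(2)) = b^2 - 4*b - sqrt(2)*b + 4*sqrt(2)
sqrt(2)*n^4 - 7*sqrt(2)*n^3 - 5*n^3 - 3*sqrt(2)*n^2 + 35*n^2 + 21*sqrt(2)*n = n*(n - 7)*(n - 3*sqrt(2))*(sqrt(2)*n + 1)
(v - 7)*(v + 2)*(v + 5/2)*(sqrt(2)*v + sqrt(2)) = sqrt(2)*v^4 - 3*sqrt(2)*v^3/2 - 29*sqrt(2)*v^2 - 123*sqrt(2)*v/2 - 35*sqrt(2)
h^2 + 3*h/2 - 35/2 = (h - 7/2)*(h + 5)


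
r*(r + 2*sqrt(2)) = r^2 + 2*sqrt(2)*r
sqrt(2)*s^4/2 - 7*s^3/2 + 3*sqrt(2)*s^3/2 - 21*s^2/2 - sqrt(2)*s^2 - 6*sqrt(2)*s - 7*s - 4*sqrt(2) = (s + 1)*(s - 4*sqrt(2))*(s + sqrt(2)/2)*(sqrt(2)*s/2 + sqrt(2))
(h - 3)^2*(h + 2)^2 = h^4 - 2*h^3 - 11*h^2 + 12*h + 36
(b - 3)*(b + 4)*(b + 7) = b^3 + 8*b^2 - 5*b - 84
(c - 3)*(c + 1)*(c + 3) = c^3 + c^2 - 9*c - 9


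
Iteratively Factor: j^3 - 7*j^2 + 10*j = (j - 2)*(j^2 - 5*j) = (j - 5)*(j - 2)*(j)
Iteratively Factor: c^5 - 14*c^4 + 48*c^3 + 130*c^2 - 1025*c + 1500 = (c - 3)*(c^4 - 11*c^3 + 15*c^2 + 175*c - 500) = (c - 5)*(c - 3)*(c^3 - 6*c^2 - 15*c + 100) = (c - 5)^2*(c - 3)*(c^2 - c - 20) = (c - 5)^3*(c - 3)*(c + 4)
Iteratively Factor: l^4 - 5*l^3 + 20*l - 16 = (l - 1)*(l^3 - 4*l^2 - 4*l + 16) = (l - 1)*(l + 2)*(l^2 - 6*l + 8) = (l - 4)*(l - 1)*(l + 2)*(l - 2)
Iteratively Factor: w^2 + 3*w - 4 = (w - 1)*(w + 4)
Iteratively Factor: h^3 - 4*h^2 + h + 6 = (h + 1)*(h^2 - 5*h + 6) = (h - 3)*(h + 1)*(h - 2)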